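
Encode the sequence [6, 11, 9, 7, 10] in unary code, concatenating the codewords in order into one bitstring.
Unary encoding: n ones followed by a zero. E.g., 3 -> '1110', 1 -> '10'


Encode each number as n ones followed by a terminating 0:
  6 -> 1111110 (7 bits)
  11 -> 111111111110 (12 bits)
  9 -> 1111111110 (10 bits)
  7 -> 11111110 (8 bits)
  10 -> 11111111110 (11 bits)
Total length = 7 + 12 + 10 + 8 + 11 = 48 bits.

Unary([6, 11, 9, 7, 10]) = 111111011111111111011111111101111111011111111110 (48 bits)


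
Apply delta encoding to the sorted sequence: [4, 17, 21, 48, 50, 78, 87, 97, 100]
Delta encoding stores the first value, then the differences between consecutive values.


First value: 4
Deltas:
  17 - 4 = 13
  21 - 17 = 4
  48 - 21 = 27
  50 - 48 = 2
  78 - 50 = 28
  87 - 78 = 9
  97 - 87 = 10
  100 - 97 = 3


Delta encoded: [4, 13, 4, 27, 2, 28, 9, 10, 3]


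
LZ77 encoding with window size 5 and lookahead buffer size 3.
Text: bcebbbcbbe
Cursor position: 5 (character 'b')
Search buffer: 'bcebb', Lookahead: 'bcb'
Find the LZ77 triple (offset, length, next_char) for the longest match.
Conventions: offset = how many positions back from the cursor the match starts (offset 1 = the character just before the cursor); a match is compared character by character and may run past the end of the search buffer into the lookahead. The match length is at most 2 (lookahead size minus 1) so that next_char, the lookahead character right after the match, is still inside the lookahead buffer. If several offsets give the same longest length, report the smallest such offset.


Try each offset into the search buffer:
  offset=1 (pos 4, char 'b'): match length 1
  offset=2 (pos 3, char 'b'): match length 1
  offset=3 (pos 2, char 'e'): match length 0
  offset=4 (pos 1, char 'c'): match length 0
  offset=5 (pos 0, char 'b'): match length 2
Longest match has length 2 at offset 5.
next_char = character at position 5 + 2 = 7 -> 'b'

Best match: offset=5, length=2 (matching 'bc' starting at position 0)
LZ77 triple: (5, 2, 'b')


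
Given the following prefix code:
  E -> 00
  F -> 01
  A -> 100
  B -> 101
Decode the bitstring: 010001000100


Decoding step by step:
Bits 01 -> F
Bits 00 -> E
Bits 01 -> F
Bits 00 -> E
Bits 01 -> F
Bits 00 -> E


Decoded message: FEFEFE


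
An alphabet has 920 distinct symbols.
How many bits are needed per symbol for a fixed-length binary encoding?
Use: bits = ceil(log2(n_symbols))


log2(920) = 9.8455
Bracket: 2^9 = 512 < 920 <= 2^10 = 1024
So ceil(log2(920)) = 10

bits = ceil(log2(920)) = ceil(9.8455) = 10 bits


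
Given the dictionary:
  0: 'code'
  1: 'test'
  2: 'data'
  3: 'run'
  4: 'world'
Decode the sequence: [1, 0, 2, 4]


Look up each index in the dictionary:
  1 -> 'test'
  0 -> 'code'
  2 -> 'data'
  4 -> 'world'

Decoded: "test code data world"


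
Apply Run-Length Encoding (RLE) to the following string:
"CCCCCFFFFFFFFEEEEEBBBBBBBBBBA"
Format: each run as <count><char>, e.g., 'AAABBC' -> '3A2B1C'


Scanning runs left to right:
  i=0: run of 'C' x 5 -> '5C'
  i=5: run of 'F' x 8 -> '8F'
  i=13: run of 'E' x 5 -> '5E'
  i=18: run of 'B' x 10 -> '10B'
  i=28: run of 'A' x 1 -> '1A'

RLE = 5C8F5E10B1A


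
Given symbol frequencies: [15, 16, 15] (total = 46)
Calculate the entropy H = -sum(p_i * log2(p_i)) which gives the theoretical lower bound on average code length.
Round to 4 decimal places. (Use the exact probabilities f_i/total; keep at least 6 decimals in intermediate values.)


Per-symbol terms -p_i * log2(p_i) with p_i = f_i/46:
  p = 15/46 = 0.326087: log2(p) = -1.616671, -p*log2(p) = 0.527175
  p = 16/46 = 0.347826: log2(p) = -1.523562, -p*log2(p) = 0.529935
  p = 15/46 = 0.326087: log2(p) = -1.616671, -p*log2(p) = 0.527175
H = 0.527175 + 0.529935 + 0.527175 = 1.584285

H = 1.5843 bits/symbol


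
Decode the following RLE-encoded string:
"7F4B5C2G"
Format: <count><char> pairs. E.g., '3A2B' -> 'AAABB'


Expanding each <count><char> pair:
  7F -> 'FFFFFFF'
  4B -> 'BBBB'
  5C -> 'CCCCC'
  2G -> 'GG'

Decoded = FFFFFFFBBBBCCCCCGG


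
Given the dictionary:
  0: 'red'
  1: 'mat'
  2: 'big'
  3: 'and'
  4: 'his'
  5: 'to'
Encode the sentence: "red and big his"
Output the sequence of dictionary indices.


Look up each word in the dictionary:
  'red' -> 0
  'and' -> 3
  'big' -> 2
  'his' -> 4

Encoded: [0, 3, 2, 4]


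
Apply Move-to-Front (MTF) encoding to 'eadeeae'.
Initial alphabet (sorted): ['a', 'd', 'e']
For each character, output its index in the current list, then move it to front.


MTF encoding:
'e': index 2 in ['a', 'd', 'e'] -> ['e', 'a', 'd']
'a': index 1 in ['e', 'a', 'd'] -> ['a', 'e', 'd']
'd': index 2 in ['a', 'e', 'd'] -> ['d', 'a', 'e']
'e': index 2 in ['d', 'a', 'e'] -> ['e', 'd', 'a']
'e': index 0 in ['e', 'd', 'a'] -> ['e', 'd', 'a']
'a': index 2 in ['e', 'd', 'a'] -> ['a', 'e', 'd']
'e': index 1 in ['a', 'e', 'd'] -> ['e', 'a', 'd']


Output: [2, 1, 2, 2, 0, 2, 1]


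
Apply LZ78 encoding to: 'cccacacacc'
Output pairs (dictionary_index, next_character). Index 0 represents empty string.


LZ78 encoding steps:
Dictionary: {0: ''}
Step 1: w='' (idx 0), next='c' -> output (0, 'c'), add 'c' as idx 1
Step 2: w='c' (idx 1), next='c' -> output (1, 'c'), add 'cc' as idx 2
Step 3: w='' (idx 0), next='a' -> output (0, 'a'), add 'a' as idx 3
Step 4: w='c' (idx 1), next='a' -> output (1, 'a'), add 'ca' as idx 4
Step 5: w='ca' (idx 4), next='c' -> output (4, 'c'), add 'cac' as idx 5
Step 6: w='c' (idx 1), end of input -> output (1, '')


Encoded: [(0, 'c'), (1, 'c'), (0, 'a'), (1, 'a'), (4, 'c'), (1, '')]


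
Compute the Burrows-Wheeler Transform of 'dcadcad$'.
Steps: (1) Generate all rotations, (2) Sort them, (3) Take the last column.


Rotations (sorted):
  0: $dcadcad -> last char: d
  1: ad$dcadc -> last char: c
  2: adcad$dc -> last char: c
  3: cad$dcad -> last char: d
  4: cadcad$d -> last char: d
  5: d$dcadca -> last char: a
  6: dcad$dca -> last char: a
  7: dcadcad$ -> last char: $


BWT = dccddaa$


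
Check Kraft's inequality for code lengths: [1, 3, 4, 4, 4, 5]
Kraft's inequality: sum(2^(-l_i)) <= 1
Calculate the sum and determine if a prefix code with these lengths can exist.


Sum = 2^(-1) + 2^(-3) + 2^(-4) + 2^(-4) + 2^(-4) + 2^(-5)
    = 0.5 + 0.125 + 0.0625 + 0.0625 + 0.0625 + 0.03125
    = 27/32 = 0.84375
Since 0.84375 <= 1, Kraft's inequality IS satisfied.
A prefix code with these lengths CAN exist.

Kraft sum = 0.84375. Satisfied.


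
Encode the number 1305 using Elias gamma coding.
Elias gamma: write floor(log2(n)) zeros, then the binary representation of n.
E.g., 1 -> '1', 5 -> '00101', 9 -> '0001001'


num_bits = floor(log2(1305)) + 1 = 11
leading_zeros = num_bits - 1 = 10
binary(1305) = 10100011001

Elias gamma(1305) = '0000000000' + '10100011001' = 000000000010100011001 (21 bits)


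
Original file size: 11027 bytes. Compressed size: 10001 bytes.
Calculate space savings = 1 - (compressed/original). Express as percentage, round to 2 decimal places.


ratio = compressed/original = 10001/11027 = 0.906956
savings = 1 - ratio = 1 - 0.906956 = 0.093044
as a percentage: 0.093044 * 100 = 9.3%

Space savings = 1 - 10001/11027 = 9.3%


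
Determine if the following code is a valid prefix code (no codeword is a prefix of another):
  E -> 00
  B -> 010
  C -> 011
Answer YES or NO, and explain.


Checking each pair (does one codeword prefix another?):
  E='00' vs B='010': no prefix
  E='00' vs C='011': no prefix
  B='010' vs E='00': no prefix
  B='010' vs C='011': no prefix
  C='011' vs E='00': no prefix
  C='011' vs B='010': no prefix
No violation found over all pairs.

YES -- this is a valid prefix code. No codeword is a prefix of any other codeword.


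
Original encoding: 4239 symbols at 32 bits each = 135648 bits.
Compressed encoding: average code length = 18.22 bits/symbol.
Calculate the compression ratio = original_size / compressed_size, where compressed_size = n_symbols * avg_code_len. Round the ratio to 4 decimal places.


original_size = n_symbols * orig_bits = 4239 * 32 = 135648 bits
compressed_size = n_symbols * avg_code_len = 4239 * 18.22 = 77234.58 bits
ratio = original_size / compressed_size = 135648 / 77234.58 = 1.7563

Compression ratio = 1.7563


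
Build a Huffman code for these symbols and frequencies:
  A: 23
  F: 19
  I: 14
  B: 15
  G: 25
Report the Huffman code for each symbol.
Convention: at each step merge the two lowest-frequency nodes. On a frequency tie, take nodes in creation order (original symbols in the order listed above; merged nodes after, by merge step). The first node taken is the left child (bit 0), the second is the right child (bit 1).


Huffman tree construction:
Step 1: Merge I(14) + B(15) = 29
Step 2: Merge F(19) + A(23) = 42
Step 3: Merge G(25) + (I+B)(29) = 54
Step 4: Merge (F+A)(42) + (G+(I+B))(54) = 96
Read each symbol's code off the tree from the root (left child = 0, right child = 1).

Codes:
  A: 01 (length 2)
  F: 00 (length 2)
  I: 110 (length 3)
  B: 111 (length 3)
  G: 10 (length 2)
Average code length: 221/96 = 2.3021 bits/symbol


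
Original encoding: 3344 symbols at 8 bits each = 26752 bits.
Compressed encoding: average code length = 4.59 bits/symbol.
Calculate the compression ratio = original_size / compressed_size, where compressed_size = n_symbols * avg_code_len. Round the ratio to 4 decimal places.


original_size = n_symbols * orig_bits = 3344 * 8 = 26752 bits
compressed_size = n_symbols * avg_code_len = 3344 * 4.59 = 15348.96 bits
ratio = original_size / compressed_size = 26752 / 15348.96 = 1.7429

Compression ratio = 1.7429


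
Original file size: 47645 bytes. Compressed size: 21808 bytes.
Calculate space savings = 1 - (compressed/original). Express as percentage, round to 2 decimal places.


ratio = compressed/original = 21808/47645 = 0.457719
savings = 1 - ratio = 1 - 0.457719 = 0.542281
as a percentage: 0.542281 * 100 = 54.23%

Space savings = 1 - 21808/47645 = 54.23%


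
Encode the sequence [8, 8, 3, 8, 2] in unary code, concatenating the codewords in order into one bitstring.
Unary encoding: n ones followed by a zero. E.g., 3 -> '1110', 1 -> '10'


Encode each number as n ones followed by a terminating 0:
  8 -> 111111110 (9 bits)
  8 -> 111111110 (9 bits)
  3 -> 1110 (4 bits)
  8 -> 111111110 (9 bits)
  2 -> 110 (3 bits)
Total length = 9 + 9 + 4 + 9 + 3 = 34 bits.

Unary([8, 8, 3, 8, 2]) = 1111111101111111101110111111110110 (34 bits)


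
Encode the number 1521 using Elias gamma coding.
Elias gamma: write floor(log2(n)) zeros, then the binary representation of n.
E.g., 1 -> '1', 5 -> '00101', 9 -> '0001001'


num_bits = floor(log2(1521)) + 1 = 11
leading_zeros = num_bits - 1 = 10
binary(1521) = 10111110001

Elias gamma(1521) = '0000000000' + '10111110001' = 000000000010111110001 (21 bits)


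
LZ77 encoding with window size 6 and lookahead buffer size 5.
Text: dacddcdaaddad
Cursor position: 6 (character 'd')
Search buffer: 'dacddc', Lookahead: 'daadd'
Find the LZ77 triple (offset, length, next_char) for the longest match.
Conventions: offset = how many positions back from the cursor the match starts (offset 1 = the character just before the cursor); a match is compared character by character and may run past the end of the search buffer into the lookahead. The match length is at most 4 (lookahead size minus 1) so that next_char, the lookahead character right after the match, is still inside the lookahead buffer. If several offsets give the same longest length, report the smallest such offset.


Try each offset into the search buffer:
  offset=1 (pos 5, char 'c'): match length 0
  offset=2 (pos 4, char 'd'): match length 1
  offset=3 (pos 3, char 'd'): match length 1
  offset=4 (pos 2, char 'c'): match length 0
  offset=5 (pos 1, char 'a'): match length 0
  offset=6 (pos 0, char 'd'): match length 2
Longest match has length 2 at offset 6.
next_char = character at position 6 + 2 = 8 -> 'a'

Best match: offset=6, length=2 (matching 'da' starting at position 0)
LZ77 triple: (6, 2, 'a')


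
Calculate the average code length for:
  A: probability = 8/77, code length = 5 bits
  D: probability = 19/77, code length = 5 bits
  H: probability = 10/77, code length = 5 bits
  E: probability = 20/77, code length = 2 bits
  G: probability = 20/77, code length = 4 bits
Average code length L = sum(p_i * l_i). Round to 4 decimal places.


Weighted contributions p_i * l_i:
  A: (8/77) * 5 = 40/77
  D: (19/77) * 5 = 95/77
  H: (10/77) * 5 = 50/77
  E: (20/77) * 2 = 40/77
  G: (20/77) * 4 = 80/77
Sum = (40 + 95 + 50 + 40 + 80)/77 = 305/77

L = 305/77 = 3.9610 bits/symbol


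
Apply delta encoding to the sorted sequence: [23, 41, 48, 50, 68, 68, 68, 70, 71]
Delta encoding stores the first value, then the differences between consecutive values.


First value: 23
Deltas:
  41 - 23 = 18
  48 - 41 = 7
  50 - 48 = 2
  68 - 50 = 18
  68 - 68 = 0
  68 - 68 = 0
  70 - 68 = 2
  71 - 70 = 1


Delta encoded: [23, 18, 7, 2, 18, 0, 0, 2, 1]


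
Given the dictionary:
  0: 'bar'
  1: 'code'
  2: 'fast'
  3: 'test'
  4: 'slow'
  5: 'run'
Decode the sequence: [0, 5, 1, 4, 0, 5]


Look up each index in the dictionary:
  0 -> 'bar'
  5 -> 'run'
  1 -> 'code'
  4 -> 'slow'
  0 -> 'bar'
  5 -> 'run'

Decoded: "bar run code slow bar run"


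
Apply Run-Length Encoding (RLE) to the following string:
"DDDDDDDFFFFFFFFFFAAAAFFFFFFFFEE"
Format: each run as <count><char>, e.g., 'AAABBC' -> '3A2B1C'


Scanning runs left to right:
  i=0: run of 'D' x 7 -> '7D'
  i=7: run of 'F' x 10 -> '10F'
  i=17: run of 'A' x 4 -> '4A'
  i=21: run of 'F' x 8 -> '8F'
  i=29: run of 'E' x 2 -> '2E'

RLE = 7D10F4A8F2E


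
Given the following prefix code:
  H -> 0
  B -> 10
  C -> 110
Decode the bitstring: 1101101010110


Decoding step by step:
Bits 110 -> C
Bits 110 -> C
Bits 10 -> B
Bits 10 -> B
Bits 110 -> C


Decoded message: CCBBC


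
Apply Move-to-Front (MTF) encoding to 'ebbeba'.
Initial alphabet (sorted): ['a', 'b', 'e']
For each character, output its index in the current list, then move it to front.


MTF encoding:
'e': index 2 in ['a', 'b', 'e'] -> ['e', 'a', 'b']
'b': index 2 in ['e', 'a', 'b'] -> ['b', 'e', 'a']
'b': index 0 in ['b', 'e', 'a'] -> ['b', 'e', 'a']
'e': index 1 in ['b', 'e', 'a'] -> ['e', 'b', 'a']
'b': index 1 in ['e', 'b', 'a'] -> ['b', 'e', 'a']
'a': index 2 in ['b', 'e', 'a'] -> ['a', 'b', 'e']


Output: [2, 2, 0, 1, 1, 2]


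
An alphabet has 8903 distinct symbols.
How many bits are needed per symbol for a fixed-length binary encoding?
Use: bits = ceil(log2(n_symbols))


log2(8903) = 13.1201
Bracket: 2^13 = 8192 < 8903 <= 2^14 = 16384
So ceil(log2(8903)) = 14

bits = ceil(log2(8903)) = ceil(13.1201) = 14 bits


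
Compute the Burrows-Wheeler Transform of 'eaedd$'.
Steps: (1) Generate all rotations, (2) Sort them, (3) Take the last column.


Rotations (sorted):
  0: $eaedd -> last char: d
  1: aedd$e -> last char: e
  2: d$eaed -> last char: d
  3: dd$eae -> last char: e
  4: eaedd$ -> last char: $
  5: edd$ea -> last char: a


BWT = dede$a


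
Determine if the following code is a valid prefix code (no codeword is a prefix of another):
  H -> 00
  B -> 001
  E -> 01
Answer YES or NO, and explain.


Checking each pair (does one codeword prefix another?):
  H='00' vs B='001': prefix -- VIOLATION

NO -- this is NOT a valid prefix code. H (00) is a prefix of B (001).


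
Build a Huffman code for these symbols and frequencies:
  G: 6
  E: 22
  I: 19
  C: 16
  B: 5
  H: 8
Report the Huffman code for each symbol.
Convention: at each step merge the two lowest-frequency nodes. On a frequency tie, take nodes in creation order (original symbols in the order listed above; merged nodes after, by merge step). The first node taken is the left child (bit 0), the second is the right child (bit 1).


Huffman tree construction:
Step 1: Merge B(5) + G(6) = 11
Step 2: Merge H(8) + (B+G)(11) = 19
Step 3: Merge C(16) + I(19) = 35
Step 4: Merge (H+(B+G))(19) + E(22) = 41
Step 5: Merge (C+I)(35) + ((H+(B+G))+E)(41) = 76
Read each symbol's code off the tree from the root (left child = 0, right child = 1).

Codes:
  G: 1011 (length 4)
  E: 11 (length 2)
  I: 01 (length 2)
  C: 00 (length 2)
  B: 1010 (length 4)
  H: 100 (length 3)
Average code length: 182/76 = 2.3947 bits/symbol


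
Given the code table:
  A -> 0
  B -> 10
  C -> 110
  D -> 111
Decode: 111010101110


Decoding:
111 -> D
0 -> A
10 -> B
10 -> B
111 -> D
0 -> A


Result: DABBDA


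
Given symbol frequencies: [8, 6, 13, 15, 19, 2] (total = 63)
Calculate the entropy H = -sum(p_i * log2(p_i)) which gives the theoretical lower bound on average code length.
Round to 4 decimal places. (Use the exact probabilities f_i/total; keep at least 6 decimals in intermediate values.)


Per-symbol terms -p_i * log2(p_i) with p_i = f_i/63:
  p = 8/63 = 0.126984: log2(p) = -2.977280, -p*log2(p) = 0.378067
  p = 6/63 = 0.095238: log2(p) = -3.392317, -p*log2(p) = 0.323078
  p = 13/63 = 0.206349: log2(p) = -2.276840, -p*log2(p) = 0.469824
  p = 15/63 = 0.238095: log2(p) = -2.070389, -p*log2(p) = 0.492950
  p = 19/63 = 0.301587: log2(p) = -1.729352, -p*log2(p) = 0.521551
  p = 2/63 = 0.031746: log2(p) = -4.977280, -p*log2(p) = 0.158009
H = 0.378067 + 0.323078 + 0.469824 + 0.492950 + 0.521551 + 0.158009 = 2.343479

H = 2.3435 bits/symbol


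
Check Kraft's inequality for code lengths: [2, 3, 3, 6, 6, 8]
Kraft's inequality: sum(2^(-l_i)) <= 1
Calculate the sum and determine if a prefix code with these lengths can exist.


Sum = 2^(-2) + 2^(-3) + 2^(-3) + 2^(-6) + 2^(-6) + 2^(-8)
    = 0.25 + 0.125 + 0.125 + 0.015625 + 0.015625 + 0.00390625
    = 137/256 = 0.53515625
Since 0.53515625 <= 1, Kraft's inequality IS satisfied.
A prefix code with these lengths CAN exist.

Kraft sum = 0.53515625. Satisfied.


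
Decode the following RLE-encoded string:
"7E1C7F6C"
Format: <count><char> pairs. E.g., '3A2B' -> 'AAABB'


Expanding each <count><char> pair:
  7E -> 'EEEEEEE'
  1C -> 'C'
  7F -> 'FFFFFFF'
  6C -> 'CCCCCC'

Decoded = EEEEEEECFFFFFFFCCCCCC


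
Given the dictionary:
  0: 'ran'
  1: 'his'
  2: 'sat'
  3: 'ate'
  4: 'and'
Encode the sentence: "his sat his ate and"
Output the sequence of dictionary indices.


Look up each word in the dictionary:
  'his' -> 1
  'sat' -> 2
  'his' -> 1
  'ate' -> 3
  'and' -> 4

Encoded: [1, 2, 1, 3, 4]


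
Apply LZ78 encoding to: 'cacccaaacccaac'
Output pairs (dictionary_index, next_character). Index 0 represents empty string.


LZ78 encoding steps:
Dictionary: {0: ''}
Step 1: w='' (idx 0), next='c' -> output (0, 'c'), add 'c' as idx 1
Step 2: w='' (idx 0), next='a' -> output (0, 'a'), add 'a' as idx 2
Step 3: w='c' (idx 1), next='c' -> output (1, 'c'), add 'cc' as idx 3
Step 4: w='c' (idx 1), next='a' -> output (1, 'a'), add 'ca' as idx 4
Step 5: w='a' (idx 2), next='a' -> output (2, 'a'), add 'aa' as idx 5
Step 6: w='cc' (idx 3), next='c' -> output (3, 'c'), add 'ccc' as idx 6
Step 7: w='aa' (idx 5), next='c' -> output (5, 'c'), add 'aac' as idx 7


Encoded: [(0, 'c'), (0, 'a'), (1, 'c'), (1, 'a'), (2, 'a'), (3, 'c'), (5, 'c')]


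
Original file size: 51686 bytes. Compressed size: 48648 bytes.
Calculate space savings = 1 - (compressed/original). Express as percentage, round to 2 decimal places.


ratio = compressed/original = 48648/51686 = 0.941222
savings = 1 - ratio = 1 - 0.941222 = 0.058778
as a percentage: 0.058778 * 100 = 5.88%

Space savings = 1 - 48648/51686 = 5.88%


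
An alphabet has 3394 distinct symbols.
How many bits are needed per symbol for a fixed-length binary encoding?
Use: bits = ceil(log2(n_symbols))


log2(3394) = 11.7288
Bracket: 2^11 = 2048 < 3394 <= 2^12 = 4096
So ceil(log2(3394)) = 12

bits = ceil(log2(3394)) = ceil(11.7288) = 12 bits


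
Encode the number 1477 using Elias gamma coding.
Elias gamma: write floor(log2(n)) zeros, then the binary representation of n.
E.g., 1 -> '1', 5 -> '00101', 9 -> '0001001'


num_bits = floor(log2(1477)) + 1 = 11
leading_zeros = num_bits - 1 = 10
binary(1477) = 10111000101

Elias gamma(1477) = '0000000000' + '10111000101' = 000000000010111000101 (21 bits)


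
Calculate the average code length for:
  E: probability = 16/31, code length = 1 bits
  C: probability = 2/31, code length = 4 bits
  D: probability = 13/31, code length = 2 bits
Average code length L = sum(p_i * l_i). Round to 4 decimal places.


Weighted contributions p_i * l_i:
  E: (16/31) * 1 = 16/31
  C: (2/31) * 4 = 8/31
  D: (13/31) * 2 = 26/31
Sum = (16 + 8 + 26)/31 = 50/31

L = 50/31 = 1.6129 bits/symbol


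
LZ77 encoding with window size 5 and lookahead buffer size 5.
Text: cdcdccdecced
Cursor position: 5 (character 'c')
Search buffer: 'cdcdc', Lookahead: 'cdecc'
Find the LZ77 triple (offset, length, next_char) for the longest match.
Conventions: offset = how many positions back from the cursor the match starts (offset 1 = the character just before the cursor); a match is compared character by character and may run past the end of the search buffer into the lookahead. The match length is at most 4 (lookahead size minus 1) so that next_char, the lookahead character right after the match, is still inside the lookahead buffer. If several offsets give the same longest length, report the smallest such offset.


Try each offset into the search buffer:
  offset=1 (pos 4, char 'c'): match length 1
  offset=2 (pos 3, char 'd'): match length 0
  offset=3 (pos 2, char 'c'): match length 2
  offset=4 (pos 1, char 'd'): match length 0
  offset=5 (pos 0, char 'c'): match length 2
Longest match has length 2, found at offsets 3, 5; take the smallest, offset 3.
next_char = character at position 5 + 2 = 7 -> 'e'

Best match: offset=3, length=2 (matching 'cd' starting at position 2)
LZ77 triple: (3, 2, 'e')


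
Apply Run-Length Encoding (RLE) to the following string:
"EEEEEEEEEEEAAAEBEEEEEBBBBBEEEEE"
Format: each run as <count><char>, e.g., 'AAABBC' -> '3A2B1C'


Scanning runs left to right:
  i=0: run of 'E' x 11 -> '11E'
  i=11: run of 'A' x 3 -> '3A'
  i=14: run of 'E' x 1 -> '1E'
  i=15: run of 'B' x 1 -> '1B'
  i=16: run of 'E' x 5 -> '5E'
  i=21: run of 'B' x 5 -> '5B'
  i=26: run of 'E' x 5 -> '5E'

RLE = 11E3A1E1B5E5B5E


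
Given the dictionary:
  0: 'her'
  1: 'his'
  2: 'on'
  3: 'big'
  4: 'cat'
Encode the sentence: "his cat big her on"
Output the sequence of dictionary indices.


Look up each word in the dictionary:
  'his' -> 1
  'cat' -> 4
  'big' -> 3
  'her' -> 0
  'on' -> 2

Encoded: [1, 4, 3, 0, 2]


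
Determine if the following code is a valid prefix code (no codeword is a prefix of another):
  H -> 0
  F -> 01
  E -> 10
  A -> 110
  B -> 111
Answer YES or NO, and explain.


Checking each pair (does one codeword prefix another?):
  H='0' vs F='01': prefix -- VIOLATION

NO -- this is NOT a valid prefix code. H (0) is a prefix of F (01).


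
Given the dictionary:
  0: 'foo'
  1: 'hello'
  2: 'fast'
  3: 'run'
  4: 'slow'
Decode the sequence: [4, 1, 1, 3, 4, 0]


Look up each index in the dictionary:
  4 -> 'slow'
  1 -> 'hello'
  1 -> 'hello'
  3 -> 'run'
  4 -> 'slow'
  0 -> 'foo'

Decoded: "slow hello hello run slow foo"


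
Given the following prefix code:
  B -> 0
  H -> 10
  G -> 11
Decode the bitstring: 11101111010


Decoding step by step:
Bits 11 -> G
Bits 10 -> H
Bits 11 -> G
Bits 11 -> G
Bits 0 -> B
Bits 10 -> H


Decoded message: GHGGBH


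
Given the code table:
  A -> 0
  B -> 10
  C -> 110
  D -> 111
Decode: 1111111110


Decoding:
111 -> D
111 -> D
111 -> D
0 -> A


Result: DDDA


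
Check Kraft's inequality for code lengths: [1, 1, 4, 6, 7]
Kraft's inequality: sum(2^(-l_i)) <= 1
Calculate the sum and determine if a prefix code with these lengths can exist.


Sum = 2^(-1) + 2^(-1) + 2^(-4) + 2^(-6) + 2^(-7)
    = 0.5 + 0.5 + 0.0625 + 0.015625 + 0.0078125
    = 139/128 = 1.0859375
Since 1.0859375 > 1, Kraft's inequality is NOT satisfied.
A prefix code with these lengths CANNOT exist.

Kraft sum = 1.0859375. Not satisfied.


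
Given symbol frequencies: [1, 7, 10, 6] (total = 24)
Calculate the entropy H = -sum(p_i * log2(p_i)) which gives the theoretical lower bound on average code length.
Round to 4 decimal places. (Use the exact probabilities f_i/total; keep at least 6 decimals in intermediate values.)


Per-symbol terms -p_i * log2(p_i) with p_i = f_i/24:
  p = 1/24 = 0.041667: log2(p) = -4.584963, -p*log2(p) = 0.191040
  p = 7/24 = 0.291667: log2(p) = -1.777608, -p*log2(p) = 0.518469
  p = 10/24 = 0.416667: log2(p) = -1.263034, -p*log2(p) = 0.526264
  p = 6/24 = 0.250000: log2(p) = -2.000000, -p*log2(p) = 0.500000
H = 0.191040 + 0.518469 + 0.526264 + 0.500000 = 1.735773

H = 1.7358 bits/symbol


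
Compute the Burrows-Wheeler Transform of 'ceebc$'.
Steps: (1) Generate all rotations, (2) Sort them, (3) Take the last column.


Rotations (sorted):
  0: $ceebc -> last char: c
  1: bc$cee -> last char: e
  2: c$ceeb -> last char: b
  3: ceebc$ -> last char: $
  4: ebc$ce -> last char: e
  5: eebc$c -> last char: c


BWT = ceb$ec


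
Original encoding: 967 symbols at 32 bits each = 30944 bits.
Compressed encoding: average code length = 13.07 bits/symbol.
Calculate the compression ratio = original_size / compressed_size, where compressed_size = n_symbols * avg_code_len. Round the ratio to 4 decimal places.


original_size = n_symbols * orig_bits = 967 * 32 = 30944 bits
compressed_size = n_symbols * avg_code_len = 967 * 13.07 = 12638.69 bits
ratio = original_size / compressed_size = 30944 / 12638.69 = 2.4484

Compression ratio = 2.4484


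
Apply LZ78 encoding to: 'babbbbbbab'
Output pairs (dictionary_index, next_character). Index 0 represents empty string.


LZ78 encoding steps:
Dictionary: {0: ''}
Step 1: w='' (idx 0), next='b' -> output (0, 'b'), add 'b' as idx 1
Step 2: w='' (idx 0), next='a' -> output (0, 'a'), add 'a' as idx 2
Step 3: w='b' (idx 1), next='b' -> output (1, 'b'), add 'bb' as idx 3
Step 4: w='bb' (idx 3), next='b' -> output (3, 'b'), add 'bbb' as idx 4
Step 5: w='b' (idx 1), next='a' -> output (1, 'a'), add 'ba' as idx 5
Step 6: w='b' (idx 1), end of input -> output (1, '')


Encoded: [(0, 'b'), (0, 'a'), (1, 'b'), (3, 'b'), (1, 'a'), (1, '')]


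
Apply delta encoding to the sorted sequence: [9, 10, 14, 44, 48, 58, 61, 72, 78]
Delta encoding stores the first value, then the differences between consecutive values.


First value: 9
Deltas:
  10 - 9 = 1
  14 - 10 = 4
  44 - 14 = 30
  48 - 44 = 4
  58 - 48 = 10
  61 - 58 = 3
  72 - 61 = 11
  78 - 72 = 6


Delta encoded: [9, 1, 4, 30, 4, 10, 3, 11, 6]


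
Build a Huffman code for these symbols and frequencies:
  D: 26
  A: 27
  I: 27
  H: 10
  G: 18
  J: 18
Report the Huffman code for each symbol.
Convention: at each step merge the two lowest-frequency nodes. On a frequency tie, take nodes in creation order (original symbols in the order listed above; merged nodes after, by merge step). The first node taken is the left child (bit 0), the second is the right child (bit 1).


Huffman tree construction:
Step 1: Merge H(10) + G(18) = 28
Step 2: Merge J(18) + D(26) = 44
Step 3: Merge A(27) + I(27) = 54
Step 4: Merge (H+G)(28) + (J+D)(44) = 72
Step 5: Merge (A+I)(54) + ((H+G)+(J+D))(72) = 126
Read each symbol's code off the tree from the root (left child = 0, right child = 1).

Codes:
  D: 111 (length 3)
  A: 00 (length 2)
  I: 01 (length 2)
  H: 100 (length 3)
  G: 101 (length 3)
  J: 110 (length 3)
Average code length: 324/126 = 2.5714 bits/symbol


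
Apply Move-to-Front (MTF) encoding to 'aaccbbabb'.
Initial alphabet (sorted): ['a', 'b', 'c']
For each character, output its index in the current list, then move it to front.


MTF encoding:
'a': index 0 in ['a', 'b', 'c'] -> ['a', 'b', 'c']
'a': index 0 in ['a', 'b', 'c'] -> ['a', 'b', 'c']
'c': index 2 in ['a', 'b', 'c'] -> ['c', 'a', 'b']
'c': index 0 in ['c', 'a', 'b'] -> ['c', 'a', 'b']
'b': index 2 in ['c', 'a', 'b'] -> ['b', 'c', 'a']
'b': index 0 in ['b', 'c', 'a'] -> ['b', 'c', 'a']
'a': index 2 in ['b', 'c', 'a'] -> ['a', 'b', 'c']
'b': index 1 in ['a', 'b', 'c'] -> ['b', 'a', 'c']
'b': index 0 in ['b', 'a', 'c'] -> ['b', 'a', 'c']


Output: [0, 0, 2, 0, 2, 0, 2, 1, 0]


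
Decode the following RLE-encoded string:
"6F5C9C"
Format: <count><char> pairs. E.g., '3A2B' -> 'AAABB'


Expanding each <count><char> pair:
  6F -> 'FFFFFF'
  5C -> 'CCCCC'
  9C -> 'CCCCCCCCC'

Decoded = FFFFFFCCCCCCCCCCCCCC


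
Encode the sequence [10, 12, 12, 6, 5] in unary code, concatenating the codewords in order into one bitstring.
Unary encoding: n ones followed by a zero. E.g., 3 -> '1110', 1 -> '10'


Encode each number as n ones followed by a terminating 0:
  10 -> 11111111110 (11 bits)
  12 -> 1111111111110 (13 bits)
  12 -> 1111111111110 (13 bits)
  6 -> 1111110 (7 bits)
  5 -> 111110 (6 bits)
Total length = 11 + 13 + 13 + 7 + 6 = 50 bits.

Unary([10, 12, 12, 6, 5]) = 11111111110111111111111011111111111101111110111110 (50 bits)


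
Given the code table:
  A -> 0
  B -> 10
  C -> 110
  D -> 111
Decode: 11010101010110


Decoding:
110 -> C
10 -> B
10 -> B
10 -> B
10 -> B
110 -> C


Result: CBBBBC


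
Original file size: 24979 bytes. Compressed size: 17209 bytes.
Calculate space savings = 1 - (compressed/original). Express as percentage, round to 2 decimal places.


ratio = compressed/original = 17209/24979 = 0.688939
savings = 1 - ratio = 1 - 0.688939 = 0.311061
as a percentage: 0.311061 * 100 = 31.11%

Space savings = 1 - 17209/24979 = 31.11%


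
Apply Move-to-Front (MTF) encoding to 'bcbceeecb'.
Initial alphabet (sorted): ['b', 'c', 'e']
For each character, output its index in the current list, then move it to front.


MTF encoding:
'b': index 0 in ['b', 'c', 'e'] -> ['b', 'c', 'e']
'c': index 1 in ['b', 'c', 'e'] -> ['c', 'b', 'e']
'b': index 1 in ['c', 'b', 'e'] -> ['b', 'c', 'e']
'c': index 1 in ['b', 'c', 'e'] -> ['c', 'b', 'e']
'e': index 2 in ['c', 'b', 'e'] -> ['e', 'c', 'b']
'e': index 0 in ['e', 'c', 'b'] -> ['e', 'c', 'b']
'e': index 0 in ['e', 'c', 'b'] -> ['e', 'c', 'b']
'c': index 1 in ['e', 'c', 'b'] -> ['c', 'e', 'b']
'b': index 2 in ['c', 'e', 'b'] -> ['b', 'c', 'e']


Output: [0, 1, 1, 1, 2, 0, 0, 1, 2]


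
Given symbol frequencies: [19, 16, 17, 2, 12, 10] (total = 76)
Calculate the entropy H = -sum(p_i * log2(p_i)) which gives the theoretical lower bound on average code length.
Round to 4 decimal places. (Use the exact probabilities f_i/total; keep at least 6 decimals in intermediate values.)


Per-symbol terms -p_i * log2(p_i) with p_i = f_i/76:
  p = 19/76 = 0.250000: log2(p) = -2.000000, -p*log2(p) = 0.500000
  p = 16/76 = 0.210526: log2(p) = -2.247928, -p*log2(p) = 0.473248
  p = 17/76 = 0.223684: log2(p) = -2.160465, -p*log2(p) = 0.483262
  p = 2/76 = 0.026316: log2(p) = -5.247928, -p*log2(p) = 0.138103
  p = 12/76 = 0.157895: log2(p) = -2.662965, -p*log2(p) = 0.420468
  p = 10/76 = 0.131579: log2(p) = -2.925999, -p*log2(p) = 0.385000
H = 0.500000 + 0.473248 + 0.483262 + 0.138103 + 0.420468 + 0.385000 = 2.400081

H = 2.4001 bits/symbol


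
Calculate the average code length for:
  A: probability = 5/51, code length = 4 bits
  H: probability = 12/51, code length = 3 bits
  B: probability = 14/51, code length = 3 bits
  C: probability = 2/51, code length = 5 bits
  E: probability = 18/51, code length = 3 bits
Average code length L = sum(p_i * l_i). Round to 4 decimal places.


Weighted contributions p_i * l_i:
  A: (5/51) * 4 = 20/51
  H: (12/51) * 3 = 36/51
  B: (14/51) * 3 = 42/51
  C: (2/51) * 5 = 10/51
  E: (18/51) * 3 = 54/51
Sum = (20 + 36 + 42 + 10 + 54)/51 = 162/51

L = 162/51 = 3.1765 bits/symbol


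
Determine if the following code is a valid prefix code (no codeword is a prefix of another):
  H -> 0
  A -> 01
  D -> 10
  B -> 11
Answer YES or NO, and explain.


Checking each pair (does one codeword prefix another?):
  H='0' vs A='01': prefix -- VIOLATION

NO -- this is NOT a valid prefix code. H (0) is a prefix of A (01).


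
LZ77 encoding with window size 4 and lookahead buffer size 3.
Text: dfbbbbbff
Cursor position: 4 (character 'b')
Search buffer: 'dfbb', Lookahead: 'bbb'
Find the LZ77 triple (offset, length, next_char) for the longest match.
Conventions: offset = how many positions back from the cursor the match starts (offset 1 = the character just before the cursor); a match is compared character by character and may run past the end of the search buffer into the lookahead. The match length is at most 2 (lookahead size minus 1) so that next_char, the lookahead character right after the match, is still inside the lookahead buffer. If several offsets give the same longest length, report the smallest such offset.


Try each offset into the search buffer:
  offset=1 (pos 3, char 'b'): match length 2
  offset=2 (pos 2, char 'b'): match length 2
  offset=3 (pos 1, char 'f'): match length 0
  offset=4 (pos 0, char 'd'): match length 0
Longest match has length 2, found at offsets 1, 2; take the smallest, offset 1.
next_char = character at position 4 + 2 = 6 -> 'b'

Best match: offset=1, length=2 (matching 'bb' starting at position 3)
LZ77 triple: (1, 2, 'b')


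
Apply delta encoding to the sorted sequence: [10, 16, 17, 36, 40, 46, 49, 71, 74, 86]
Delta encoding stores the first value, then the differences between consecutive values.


First value: 10
Deltas:
  16 - 10 = 6
  17 - 16 = 1
  36 - 17 = 19
  40 - 36 = 4
  46 - 40 = 6
  49 - 46 = 3
  71 - 49 = 22
  74 - 71 = 3
  86 - 74 = 12


Delta encoded: [10, 6, 1, 19, 4, 6, 3, 22, 3, 12]


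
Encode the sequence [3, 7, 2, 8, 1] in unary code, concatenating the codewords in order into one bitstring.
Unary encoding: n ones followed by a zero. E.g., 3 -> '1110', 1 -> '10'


Encode each number as n ones followed by a terminating 0:
  3 -> 1110 (4 bits)
  7 -> 11111110 (8 bits)
  2 -> 110 (3 bits)
  8 -> 111111110 (9 bits)
  1 -> 10 (2 bits)
Total length = 4 + 8 + 3 + 9 + 2 = 26 bits.

Unary([3, 7, 2, 8, 1]) = 11101111111011011111111010 (26 bits)


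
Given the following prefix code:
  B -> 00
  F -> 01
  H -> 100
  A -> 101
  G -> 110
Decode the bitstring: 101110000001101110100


Decoding step by step:
Bits 101 -> A
Bits 110 -> G
Bits 00 -> B
Bits 00 -> B
Bits 01 -> F
Bits 101 -> A
Bits 110 -> G
Bits 100 -> H


Decoded message: AGBBFAGH


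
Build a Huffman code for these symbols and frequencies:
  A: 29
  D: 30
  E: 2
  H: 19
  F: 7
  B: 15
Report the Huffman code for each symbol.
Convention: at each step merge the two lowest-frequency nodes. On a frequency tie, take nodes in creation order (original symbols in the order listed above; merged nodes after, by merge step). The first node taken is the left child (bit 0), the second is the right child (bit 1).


Huffman tree construction:
Step 1: Merge E(2) + F(7) = 9
Step 2: Merge (E+F)(9) + B(15) = 24
Step 3: Merge H(19) + ((E+F)+B)(24) = 43
Step 4: Merge A(29) + D(30) = 59
Step 5: Merge (H+((E+F)+B))(43) + (A+D)(59) = 102
Read each symbol's code off the tree from the root (left child = 0, right child = 1).

Codes:
  A: 10 (length 2)
  D: 11 (length 2)
  E: 0100 (length 4)
  H: 00 (length 2)
  F: 0101 (length 4)
  B: 011 (length 3)
Average code length: 237/102 = 2.3235 bits/symbol


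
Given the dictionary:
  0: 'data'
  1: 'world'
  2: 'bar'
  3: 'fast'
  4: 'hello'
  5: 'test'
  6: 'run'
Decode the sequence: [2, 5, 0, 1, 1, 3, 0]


Look up each index in the dictionary:
  2 -> 'bar'
  5 -> 'test'
  0 -> 'data'
  1 -> 'world'
  1 -> 'world'
  3 -> 'fast'
  0 -> 'data'

Decoded: "bar test data world world fast data"


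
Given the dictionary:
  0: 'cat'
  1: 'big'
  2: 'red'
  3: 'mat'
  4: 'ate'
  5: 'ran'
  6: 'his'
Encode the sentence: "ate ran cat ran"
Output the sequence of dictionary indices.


Look up each word in the dictionary:
  'ate' -> 4
  'ran' -> 5
  'cat' -> 0
  'ran' -> 5

Encoded: [4, 5, 0, 5]


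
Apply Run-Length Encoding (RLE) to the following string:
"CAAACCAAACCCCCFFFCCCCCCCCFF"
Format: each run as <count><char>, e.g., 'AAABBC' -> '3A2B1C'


Scanning runs left to right:
  i=0: run of 'C' x 1 -> '1C'
  i=1: run of 'A' x 3 -> '3A'
  i=4: run of 'C' x 2 -> '2C'
  i=6: run of 'A' x 3 -> '3A'
  i=9: run of 'C' x 5 -> '5C'
  i=14: run of 'F' x 3 -> '3F'
  i=17: run of 'C' x 8 -> '8C'
  i=25: run of 'F' x 2 -> '2F'

RLE = 1C3A2C3A5C3F8C2F


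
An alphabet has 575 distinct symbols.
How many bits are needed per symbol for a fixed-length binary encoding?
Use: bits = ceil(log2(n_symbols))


log2(575) = 9.1674
Bracket: 2^9 = 512 < 575 <= 2^10 = 1024
So ceil(log2(575)) = 10

bits = ceil(log2(575)) = ceil(9.1674) = 10 bits


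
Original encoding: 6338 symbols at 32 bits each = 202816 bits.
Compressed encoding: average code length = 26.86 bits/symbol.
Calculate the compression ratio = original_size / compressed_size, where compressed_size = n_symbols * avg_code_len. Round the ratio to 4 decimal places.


original_size = n_symbols * orig_bits = 6338 * 32 = 202816 bits
compressed_size = n_symbols * avg_code_len = 6338 * 26.86 = 170238.68 bits
ratio = original_size / compressed_size = 202816 / 170238.68 = 1.1914

Compression ratio = 1.1914


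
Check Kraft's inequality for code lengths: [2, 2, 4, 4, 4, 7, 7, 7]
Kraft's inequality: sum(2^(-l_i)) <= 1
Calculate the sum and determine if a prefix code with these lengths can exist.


Sum = 2^(-2) + 2^(-2) + 2^(-4) + 2^(-4) + 2^(-4) + 2^(-7) + 2^(-7) + 2^(-7)
    = 0.25 + 0.25 + 0.0625 + 0.0625 + 0.0625 + 0.0078125 + 0.0078125 + 0.0078125
    = 91/128 = 0.7109375
Since 0.7109375 <= 1, Kraft's inequality IS satisfied.
A prefix code with these lengths CAN exist.

Kraft sum = 0.7109375. Satisfied.


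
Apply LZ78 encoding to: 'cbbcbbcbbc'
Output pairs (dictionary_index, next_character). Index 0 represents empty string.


LZ78 encoding steps:
Dictionary: {0: ''}
Step 1: w='' (idx 0), next='c' -> output (0, 'c'), add 'c' as idx 1
Step 2: w='' (idx 0), next='b' -> output (0, 'b'), add 'b' as idx 2
Step 3: w='b' (idx 2), next='c' -> output (2, 'c'), add 'bc' as idx 3
Step 4: w='b' (idx 2), next='b' -> output (2, 'b'), add 'bb' as idx 4
Step 5: w='c' (idx 1), next='b' -> output (1, 'b'), add 'cb' as idx 5
Step 6: w='bc' (idx 3), end of input -> output (3, '')


Encoded: [(0, 'c'), (0, 'b'), (2, 'c'), (2, 'b'), (1, 'b'), (3, '')]


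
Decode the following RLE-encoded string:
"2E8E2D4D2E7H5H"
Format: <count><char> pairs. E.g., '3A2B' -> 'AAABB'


Expanding each <count><char> pair:
  2E -> 'EE'
  8E -> 'EEEEEEEE'
  2D -> 'DD'
  4D -> 'DDDD'
  2E -> 'EE'
  7H -> 'HHHHHHH'
  5H -> 'HHHHH'

Decoded = EEEEEEEEEEDDDDDDEEHHHHHHHHHHHH


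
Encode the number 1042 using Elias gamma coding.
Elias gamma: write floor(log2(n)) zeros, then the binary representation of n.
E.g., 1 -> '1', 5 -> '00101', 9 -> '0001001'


num_bits = floor(log2(1042)) + 1 = 11
leading_zeros = num_bits - 1 = 10
binary(1042) = 10000010010

Elias gamma(1042) = '0000000000' + '10000010010' = 000000000010000010010 (21 bits)


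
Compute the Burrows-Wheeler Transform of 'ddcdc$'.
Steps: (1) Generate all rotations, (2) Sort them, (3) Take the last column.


Rotations (sorted):
  0: $ddcdc -> last char: c
  1: c$ddcd -> last char: d
  2: cdc$dd -> last char: d
  3: dc$ddc -> last char: c
  4: dcdc$d -> last char: d
  5: ddcdc$ -> last char: $


BWT = cddcd$


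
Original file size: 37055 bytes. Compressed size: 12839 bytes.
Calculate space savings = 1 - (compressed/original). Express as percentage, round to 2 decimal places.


ratio = compressed/original = 12839/37055 = 0.346485
savings = 1 - ratio = 1 - 0.346485 = 0.653515
as a percentage: 0.653515 * 100 = 65.35%

Space savings = 1 - 12839/37055 = 65.35%


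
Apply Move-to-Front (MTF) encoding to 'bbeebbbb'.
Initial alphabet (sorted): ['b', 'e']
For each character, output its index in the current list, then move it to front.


MTF encoding:
'b': index 0 in ['b', 'e'] -> ['b', 'e']
'b': index 0 in ['b', 'e'] -> ['b', 'e']
'e': index 1 in ['b', 'e'] -> ['e', 'b']
'e': index 0 in ['e', 'b'] -> ['e', 'b']
'b': index 1 in ['e', 'b'] -> ['b', 'e']
'b': index 0 in ['b', 'e'] -> ['b', 'e']
'b': index 0 in ['b', 'e'] -> ['b', 'e']
'b': index 0 in ['b', 'e'] -> ['b', 'e']


Output: [0, 0, 1, 0, 1, 0, 0, 0]


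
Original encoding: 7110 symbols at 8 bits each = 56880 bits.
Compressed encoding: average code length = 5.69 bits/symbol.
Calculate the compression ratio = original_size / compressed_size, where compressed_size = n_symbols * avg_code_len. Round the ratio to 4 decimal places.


original_size = n_symbols * orig_bits = 7110 * 8 = 56880 bits
compressed_size = n_symbols * avg_code_len = 7110 * 5.69 = 40455.9 bits
ratio = original_size / compressed_size = 56880 / 40455.9 = 1.406

Compression ratio = 1.406
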